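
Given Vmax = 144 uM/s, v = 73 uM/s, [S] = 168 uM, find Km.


Km = [S] * (Vmax - v) / v
Km = 168 * (144 - 73) / 73
Km = 163.3973 uM

163.3973 uM


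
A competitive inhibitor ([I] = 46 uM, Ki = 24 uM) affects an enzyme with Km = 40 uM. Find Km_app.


Km_app = Km * (1 + [I]/Ki)
Km_app = 40 * (1 + 46/24)
Km_app = 116.6667 uM

116.6667 uM


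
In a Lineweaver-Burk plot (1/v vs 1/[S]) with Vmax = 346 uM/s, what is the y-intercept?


y-intercept = 1/Vmax
= 1/346
= 0.0029 s/uM

0.0029 s/uM


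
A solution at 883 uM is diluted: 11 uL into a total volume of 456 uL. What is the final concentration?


C2 = C1 * V1 / V2
C2 = 883 * 11 / 456
C2 = 21.3004 uM

21.3004 uM


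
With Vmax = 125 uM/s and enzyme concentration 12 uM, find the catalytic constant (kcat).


kcat = Vmax / [E]t
kcat = 125 / 12
kcat = 10.4167 s^-1

10.4167 s^-1


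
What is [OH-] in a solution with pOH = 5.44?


[OH-] = 10^(-pOH)
[OH-] = 10^(-5.44)
[OH-] = 3.631e-06 M

3.631e-06 M


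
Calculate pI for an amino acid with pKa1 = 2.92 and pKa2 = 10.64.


pI = (pKa1 + pKa2) / 2
pI = (2.92 + 10.64) / 2
pI = 6.78

6.78


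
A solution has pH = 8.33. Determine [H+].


[H+] = 10^(-pH)
[H+] = 10^(-8.33)
[H+] = 4.677e-09 M

4.677e-09 M


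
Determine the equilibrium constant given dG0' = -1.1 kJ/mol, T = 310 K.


Keq = exp(-dG0 * 1000 / (R * T))
Keq = exp(-(-1.1) * 1000 / (8.314 * 310))
Keq = 1.5323

1.5323


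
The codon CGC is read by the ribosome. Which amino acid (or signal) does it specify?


Standard genetic code lookup.
Codon CGC -> Arg

Arg


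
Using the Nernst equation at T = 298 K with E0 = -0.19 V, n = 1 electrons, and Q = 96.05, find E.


E = E0 - (RT/nF) * ln(Q)
E = -0.19 - (8.314 * 298 / (1 * 96485)) * ln(96.05)
E = -0.3072 V

-0.3072 V


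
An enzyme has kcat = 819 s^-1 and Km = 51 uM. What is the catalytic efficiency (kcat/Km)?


Catalytic efficiency = kcat / Km
= 819 / 51
= 16.0588 uM^-1*s^-1

16.0588 uM^-1*s^-1


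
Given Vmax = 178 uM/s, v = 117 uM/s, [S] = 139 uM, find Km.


Km = [S] * (Vmax - v) / v
Km = 139 * (178 - 117) / 117
Km = 72.4701 uM

72.4701 uM


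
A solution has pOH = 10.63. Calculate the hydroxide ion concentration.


[OH-] = 10^(-pOH)
[OH-] = 10^(-10.63)
[OH-] = 2.344e-11 M

2.344e-11 M


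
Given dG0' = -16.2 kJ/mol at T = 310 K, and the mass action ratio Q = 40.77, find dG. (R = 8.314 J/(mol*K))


dG = dG0' + RT * ln(Q) / 1000
dG = -16.2 + 8.314 * 310 * ln(40.77) / 1000
dG = -6.6434 kJ/mol

-6.6434 kJ/mol


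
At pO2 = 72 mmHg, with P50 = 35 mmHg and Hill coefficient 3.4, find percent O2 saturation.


Y = pO2^n / (P50^n + pO2^n)
Y = 72^3.4 / (35^3.4 + 72^3.4)
Y = 92.07%

92.07%


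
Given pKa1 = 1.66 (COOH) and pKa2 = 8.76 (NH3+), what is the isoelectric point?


pI = (pKa1 + pKa2) / 2
pI = (1.66 + 8.76) / 2
pI = 5.21

5.21


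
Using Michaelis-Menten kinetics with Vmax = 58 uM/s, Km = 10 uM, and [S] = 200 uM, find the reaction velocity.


v = Vmax * [S] / (Km + [S])
v = 58 * 200 / (10 + 200)
v = 55.2381 uM/s

55.2381 uM/s


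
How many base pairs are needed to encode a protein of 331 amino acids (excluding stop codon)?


Each amino acid = 1 codon = 3 bp
bp = 331 * 3 = 993 bp

993 bp


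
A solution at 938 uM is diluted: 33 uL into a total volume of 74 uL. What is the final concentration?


C2 = C1 * V1 / V2
C2 = 938 * 33 / 74
C2 = 418.2973 uM

418.2973 uM


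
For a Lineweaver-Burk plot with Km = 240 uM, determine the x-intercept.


x-intercept = -1/Km
= -1/240
= -0.0042 1/uM

-0.0042 1/uM


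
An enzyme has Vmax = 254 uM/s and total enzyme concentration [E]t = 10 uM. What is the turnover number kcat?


kcat = Vmax / [E]t
kcat = 254 / 10
kcat = 25.4 s^-1

25.4 s^-1


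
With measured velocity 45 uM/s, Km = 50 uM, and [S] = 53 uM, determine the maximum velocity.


Vmax = v * (Km + [S]) / [S]
Vmax = 45 * (50 + 53) / 53
Vmax = 87.4528 uM/s

87.4528 uM/s


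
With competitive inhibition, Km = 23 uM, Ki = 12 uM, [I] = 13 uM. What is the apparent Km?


Km_app = Km * (1 + [I]/Ki)
Km_app = 23 * (1 + 13/12)
Km_app = 47.9167 uM

47.9167 uM


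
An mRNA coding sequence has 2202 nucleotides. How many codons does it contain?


codons = nucleotides / 3
codons = 2202 / 3 = 734

734


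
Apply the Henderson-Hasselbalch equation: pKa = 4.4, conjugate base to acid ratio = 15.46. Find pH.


pH = pKa + log10([A-]/[HA])
pH = 4.4 + log10(15.46)
pH = 5.5892

5.5892


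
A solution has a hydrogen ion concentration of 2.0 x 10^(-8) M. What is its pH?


pH = -log10([H+])
pH = -log10(2.0 x 10^(-8))
pH = 7.699

7.699


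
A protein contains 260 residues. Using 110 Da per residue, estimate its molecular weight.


MW = n_residues * 110 Da
MW = 260 * 110
MW = 28600 Da

28600 Da


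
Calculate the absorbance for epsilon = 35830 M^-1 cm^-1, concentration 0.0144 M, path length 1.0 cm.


A = epsilon * c * l
A = 35830 * 0.0144 * 1.0
A = 515.952

515.952


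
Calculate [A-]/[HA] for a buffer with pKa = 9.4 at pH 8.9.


[A-]/[HA] = 10^(pH - pKa)
= 10^(8.9 - 9.4)
= 0.3162

0.3162


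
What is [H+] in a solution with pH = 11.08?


[H+] = 10^(-pH)
[H+] = 10^(-11.08)
[H+] = 8.318e-12 M

8.318e-12 M


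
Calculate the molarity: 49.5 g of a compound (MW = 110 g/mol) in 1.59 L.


C = (mass / MW) / volume
C = (49.5 / 110) / 1.59
C = 0.283 M

0.283 M


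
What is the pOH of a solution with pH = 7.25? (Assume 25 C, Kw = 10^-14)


pOH = 14 - pH
pOH = 14 - 7.25
pOH = 6.75

6.75


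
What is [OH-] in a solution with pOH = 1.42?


[OH-] = 10^(-pOH)
[OH-] = 10^(-1.42)
[OH-] = 0.038 M

0.038 M


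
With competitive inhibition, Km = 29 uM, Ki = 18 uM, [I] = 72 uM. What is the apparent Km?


Km_app = Km * (1 + [I]/Ki)
Km_app = 29 * (1 + 72/18)
Km_app = 145.0 uM

145.0 uM


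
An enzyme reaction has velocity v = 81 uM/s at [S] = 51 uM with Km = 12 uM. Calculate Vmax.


Vmax = v * (Km + [S]) / [S]
Vmax = 81 * (12 + 51) / 51
Vmax = 100.0588 uM/s

100.0588 uM/s


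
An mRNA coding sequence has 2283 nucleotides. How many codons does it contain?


codons = nucleotides / 3
codons = 2283 / 3 = 761

761


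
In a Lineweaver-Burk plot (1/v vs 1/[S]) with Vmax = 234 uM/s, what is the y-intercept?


y-intercept = 1/Vmax
= 1/234
= 0.0043 s/uM

0.0043 s/uM


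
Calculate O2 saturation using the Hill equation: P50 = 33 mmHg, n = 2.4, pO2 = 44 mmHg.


Y = pO2^n / (P50^n + pO2^n)
Y = 44^2.4 / (33^2.4 + 44^2.4)
Y = 66.61%

66.61%


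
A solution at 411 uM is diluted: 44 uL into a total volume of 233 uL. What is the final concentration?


C2 = C1 * V1 / V2
C2 = 411 * 44 / 233
C2 = 77.6137 uM

77.6137 uM


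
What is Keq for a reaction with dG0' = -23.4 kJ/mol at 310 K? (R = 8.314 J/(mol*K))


Keq = exp(-dG0 * 1000 / (R * T))
Keq = exp(-(-23.4) * 1000 / (8.314 * 310))
Keq = 8770.3158

8770.3158


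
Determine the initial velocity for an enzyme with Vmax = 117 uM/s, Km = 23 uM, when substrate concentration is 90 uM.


v = Vmax * [S] / (Km + [S])
v = 117 * 90 / (23 + 90)
v = 93.1858 uM/s

93.1858 uM/s


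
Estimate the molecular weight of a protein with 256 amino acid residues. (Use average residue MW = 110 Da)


MW = n_residues * 110 Da
MW = 256 * 110
MW = 28160 Da

28160 Da


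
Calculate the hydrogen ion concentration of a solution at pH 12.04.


[H+] = 10^(-pH)
[H+] = 10^(-12.04)
[H+] = 9.120e-13 M

9.120e-13 M


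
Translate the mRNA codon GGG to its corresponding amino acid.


Standard genetic code lookup.
Codon GGG -> Gly

Gly


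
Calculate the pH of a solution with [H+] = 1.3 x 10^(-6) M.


pH = -log10([H+])
pH = -log10(1.3 x 10^(-6))
pH = 5.8861

5.8861


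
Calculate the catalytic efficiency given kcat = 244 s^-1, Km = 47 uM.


Catalytic efficiency = kcat / Km
= 244 / 47
= 5.1915 uM^-1*s^-1

5.1915 uM^-1*s^-1


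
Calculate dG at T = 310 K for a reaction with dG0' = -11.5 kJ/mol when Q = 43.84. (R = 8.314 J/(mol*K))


dG = dG0' + RT * ln(Q) / 1000
dG = -11.5 + 8.314 * 310 * ln(43.84) / 1000
dG = -1.7562 kJ/mol

-1.7562 kJ/mol


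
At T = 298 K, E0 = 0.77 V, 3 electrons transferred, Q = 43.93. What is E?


E = E0 - (RT/nF) * ln(Q)
E = 0.77 - (8.314 * 298 / (3 * 96485)) * ln(43.93)
E = 0.7376 V

0.7376 V


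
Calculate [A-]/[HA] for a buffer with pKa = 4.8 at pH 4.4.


[A-]/[HA] = 10^(pH - pKa)
= 10^(4.4 - 4.8)
= 0.3981

0.3981


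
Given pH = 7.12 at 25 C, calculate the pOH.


pOH = 14 - pH
pOH = 14 - 7.12
pOH = 6.88

6.88


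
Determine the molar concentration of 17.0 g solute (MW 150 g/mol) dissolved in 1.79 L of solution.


C = (mass / MW) / volume
C = (17.0 / 150) / 1.79
C = 0.0633 M

0.0633 M


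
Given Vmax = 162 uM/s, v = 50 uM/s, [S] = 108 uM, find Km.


Km = [S] * (Vmax - v) / v
Km = 108 * (162 - 50) / 50
Km = 241.92 uM

241.92 uM


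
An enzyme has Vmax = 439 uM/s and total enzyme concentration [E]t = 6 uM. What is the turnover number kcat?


kcat = Vmax / [E]t
kcat = 439 / 6
kcat = 73.1667 s^-1

73.1667 s^-1


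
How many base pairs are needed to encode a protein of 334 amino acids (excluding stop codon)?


Each amino acid = 1 codon = 3 bp
bp = 334 * 3 = 1002 bp

1002 bp


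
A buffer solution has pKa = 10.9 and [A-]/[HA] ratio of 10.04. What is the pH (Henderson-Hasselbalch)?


pH = pKa + log10([A-]/[HA])
pH = 10.9 + log10(10.04)
pH = 11.9017

11.9017


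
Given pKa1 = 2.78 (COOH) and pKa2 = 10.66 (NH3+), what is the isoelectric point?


pI = (pKa1 + pKa2) / 2
pI = (2.78 + 10.66) / 2
pI = 6.72

6.72


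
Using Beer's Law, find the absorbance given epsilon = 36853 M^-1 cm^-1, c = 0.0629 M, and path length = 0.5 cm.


A = epsilon * c * l
A = 36853 * 0.0629 * 0.5
A = 1159.0268

1159.0268


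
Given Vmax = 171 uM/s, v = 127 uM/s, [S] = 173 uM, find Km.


Km = [S] * (Vmax - v) / v
Km = 173 * (171 - 127) / 127
Km = 59.937 uM

59.937 uM


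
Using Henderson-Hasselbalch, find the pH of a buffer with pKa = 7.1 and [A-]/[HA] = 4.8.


pH = pKa + log10([A-]/[HA])
pH = 7.1 + log10(4.8)
pH = 7.7812

7.7812


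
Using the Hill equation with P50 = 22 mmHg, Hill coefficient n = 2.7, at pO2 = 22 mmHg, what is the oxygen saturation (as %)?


Y = pO2^n / (P50^n + pO2^n)
Y = 22^2.7 / (22^2.7 + 22^2.7)
Y = 50.0%

50.0%


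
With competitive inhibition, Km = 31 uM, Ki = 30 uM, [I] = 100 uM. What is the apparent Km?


Km_app = Km * (1 + [I]/Ki)
Km_app = 31 * (1 + 100/30)
Km_app = 134.3333 uM

134.3333 uM


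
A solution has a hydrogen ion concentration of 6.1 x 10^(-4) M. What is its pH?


pH = -log10([H+])
pH = -log10(6.1 x 10^(-4))
pH = 3.2147

3.2147


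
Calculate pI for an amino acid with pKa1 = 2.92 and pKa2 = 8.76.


pI = (pKa1 + pKa2) / 2
pI = (2.92 + 8.76) / 2
pI = 5.84

5.84


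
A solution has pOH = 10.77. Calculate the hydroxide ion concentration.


[OH-] = 10^(-pOH)
[OH-] = 10^(-10.77)
[OH-] = 1.698e-11 M

1.698e-11 M


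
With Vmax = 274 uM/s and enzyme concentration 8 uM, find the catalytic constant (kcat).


kcat = Vmax / [E]t
kcat = 274 / 8
kcat = 34.25 s^-1

34.25 s^-1


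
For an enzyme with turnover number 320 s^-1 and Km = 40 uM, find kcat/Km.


Catalytic efficiency = kcat / Km
= 320 / 40
= 8.0 uM^-1*s^-1

8.0 uM^-1*s^-1


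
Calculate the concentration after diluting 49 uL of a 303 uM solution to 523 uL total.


C2 = C1 * V1 / V2
C2 = 303 * 49 / 523
C2 = 28.3881 uM

28.3881 uM


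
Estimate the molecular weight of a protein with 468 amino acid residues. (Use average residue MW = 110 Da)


MW = n_residues * 110 Da
MW = 468 * 110
MW = 51480 Da

51480 Da


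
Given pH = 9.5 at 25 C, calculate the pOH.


pOH = 14 - pH
pOH = 14 - 9.5
pOH = 4.5

4.5


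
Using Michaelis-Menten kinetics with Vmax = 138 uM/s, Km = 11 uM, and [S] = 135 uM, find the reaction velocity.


v = Vmax * [S] / (Km + [S])
v = 138 * 135 / (11 + 135)
v = 127.6027 uM/s

127.6027 uM/s


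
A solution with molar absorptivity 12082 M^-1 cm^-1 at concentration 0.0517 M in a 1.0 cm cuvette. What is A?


A = epsilon * c * l
A = 12082 * 0.0517 * 1.0
A = 624.6394

624.6394


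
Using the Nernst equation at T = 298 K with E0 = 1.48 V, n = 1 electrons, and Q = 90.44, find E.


E = E0 - (RT/nF) * ln(Q)
E = 1.48 - (8.314 * 298 / (1 * 96485)) * ln(90.44)
E = 1.3643 V

1.3643 V


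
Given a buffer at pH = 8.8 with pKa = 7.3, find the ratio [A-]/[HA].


[A-]/[HA] = 10^(pH - pKa)
= 10^(8.8 - 7.3)
= 31.6228

31.6228


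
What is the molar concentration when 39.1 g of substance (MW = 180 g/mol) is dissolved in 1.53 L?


C = (mass / MW) / volume
C = (39.1 / 180) / 1.53
C = 0.142 M

0.142 M


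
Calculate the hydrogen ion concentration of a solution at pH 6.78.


[H+] = 10^(-pH)
[H+] = 10^(-6.78)
[H+] = 1.660e-07 M

1.660e-07 M


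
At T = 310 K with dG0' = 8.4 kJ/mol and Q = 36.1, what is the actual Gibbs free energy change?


dG = dG0' + RT * ln(Q) / 1000
dG = 8.4 + 8.314 * 310 * ln(36.1) / 1000
dG = 17.6431 kJ/mol

17.6431 kJ/mol


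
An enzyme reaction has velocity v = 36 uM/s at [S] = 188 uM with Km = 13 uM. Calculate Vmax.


Vmax = v * (Km + [S]) / [S]
Vmax = 36 * (13 + 188) / 188
Vmax = 38.4894 uM/s

38.4894 uM/s


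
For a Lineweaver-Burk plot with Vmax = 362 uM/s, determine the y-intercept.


y-intercept = 1/Vmax
= 1/362
= 0.0028 s/uM

0.0028 s/uM


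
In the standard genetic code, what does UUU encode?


Standard genetic code lookup.
Codon UUU -> Phe

Phe


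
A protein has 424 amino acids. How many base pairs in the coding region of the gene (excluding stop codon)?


Each amino acid = 1 codon = 3 bp
bp = 424 * 3 = 1272 bp

1272 bp


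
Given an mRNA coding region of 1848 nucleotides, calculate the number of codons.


codons = nucleotides / 3
codons = 1848 / 3 = 616

616


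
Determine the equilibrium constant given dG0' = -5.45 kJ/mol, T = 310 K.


Keq = exp(-dG0 * 1000 / (R * T))
Keq = exp(-(-5.45) * 1000 / (8.314 * 310))
Keq = 8.2861

8.2861


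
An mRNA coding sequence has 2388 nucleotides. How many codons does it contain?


codons = nucleotides / 3
codons = 2388 / 3 = 796

796


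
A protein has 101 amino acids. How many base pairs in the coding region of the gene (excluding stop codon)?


Each amino acid = 1 codon = 3 bp
bp = 101 * 3 = 303 bp

303 bp


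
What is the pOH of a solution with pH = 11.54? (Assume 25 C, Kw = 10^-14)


pOH = 14 - pH
pOH = 14 - 11.54
pOH = 2.46

2.46


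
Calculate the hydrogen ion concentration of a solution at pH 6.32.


[H+] = 10^(-pH)
[H+] = 10^(-6.32)
[H+] = 4.786e-07 M

4.786e-07 M


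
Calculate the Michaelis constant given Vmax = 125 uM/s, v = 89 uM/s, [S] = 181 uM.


Km = [S] * (Vmax - v) / v
Km = 181 * (125 - 89) / 89
Km = 73.2135 uM

73.2135 uM


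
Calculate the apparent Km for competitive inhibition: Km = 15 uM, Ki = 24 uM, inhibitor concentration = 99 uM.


Km_app = Km * (1 + [I]/Ki)
Km_app = 15 * (1 + 99/24)
Km_app = 76.875 uM

76.875 uM


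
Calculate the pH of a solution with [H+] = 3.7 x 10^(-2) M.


pH = -log10([H+])
pH = -log10(3.7 x 10^(-2))
pH = 1.4318

1.4318


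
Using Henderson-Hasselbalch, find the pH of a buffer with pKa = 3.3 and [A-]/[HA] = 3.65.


pH = pKa + log10([A-]/[HA])
pH = 3.3 + log10(3.65)
pH = 3.8623

3.8623


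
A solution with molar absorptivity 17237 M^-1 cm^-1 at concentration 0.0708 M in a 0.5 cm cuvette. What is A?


A = epsilon * c * l
A = 17237 * 0.0708 * 0.5
A = 610.1898

610.1898


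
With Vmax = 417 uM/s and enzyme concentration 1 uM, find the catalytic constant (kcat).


kcat = Vmax / [E]t
kcat = 417 / 1
kcat = 417.0 s^-1

417.0 s^-1


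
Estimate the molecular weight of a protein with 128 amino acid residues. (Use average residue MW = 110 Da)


MW = n_residues * 110 Da
MW = 128 * 110
MW = 14080 Da

14080 Da


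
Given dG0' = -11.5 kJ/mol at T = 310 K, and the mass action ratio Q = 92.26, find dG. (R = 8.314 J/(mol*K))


dG = dG0' + RT * ln(Q) / 1000
dG = -11.5 + 8.314 * 310 * ln(92.26) / 1000
dG = 0.1615 kJ/mol

0.1615 kJ/mol


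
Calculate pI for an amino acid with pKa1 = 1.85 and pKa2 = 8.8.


pI = (pKa1 + pKa2) / 2
pI = (1.85 + 8.8) / 2
pI = 5.325

5.325


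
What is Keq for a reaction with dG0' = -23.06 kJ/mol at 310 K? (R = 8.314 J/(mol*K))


Keq = exp(-dG0 * 1000 / (R * T))
Keq = exp(-(-23.06) * 1000 / (8.314 * 310))
Keq = 7686.4102

7686.4102


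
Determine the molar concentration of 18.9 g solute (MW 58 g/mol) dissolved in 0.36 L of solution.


C = (mass / MW) / volume
C = (18.9 / 58) / 0.36
C = 0.9052 M

0.9052 M


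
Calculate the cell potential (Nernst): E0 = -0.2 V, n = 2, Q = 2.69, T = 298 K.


E = E0 - (RT/nF) * ln(Q)
E = -0.2 - (8.314 * 298 / (2 * 96485)) * ln(2.69)
E = -0.2127 V

-0.2127 V


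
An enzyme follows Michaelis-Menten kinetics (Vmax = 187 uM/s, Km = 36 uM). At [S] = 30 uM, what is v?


v = Vmax * [S] / (Km + [S])
v = 187 * 30 / (36 + 30)
v = 85.0 uM/s

85.0 uM/s


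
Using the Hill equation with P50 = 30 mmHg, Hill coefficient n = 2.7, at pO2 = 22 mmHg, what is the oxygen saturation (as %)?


Y = pO2^n / (P50^n + pO2^n)
Y = 22^2.7 / (30^2.7 + 22^2.7)
Y = 30.21%

30.21%


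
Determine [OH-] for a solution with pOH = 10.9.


[OH-] = 10^(-pOH)
[OH-] = 10^(-10.9)
[OH-] = 1.259e-11 M

1.259e-11 M


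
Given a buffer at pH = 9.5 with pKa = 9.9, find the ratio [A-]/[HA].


[A-]/[HA] = 10^(pH - pKa)
= 10^(9.5 - 9.9)
= 0.3981

0.3981


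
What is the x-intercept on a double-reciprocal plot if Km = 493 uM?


x-intercept = -1/Km
= -1/493
= -0.002 1/uM

-0.002 1/uM


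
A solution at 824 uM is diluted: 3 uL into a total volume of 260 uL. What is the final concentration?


C2 = C1 * V1 / V2
C2 = 824 * 3 / 260
C2 = 9.5077 uM

9.5077 uM


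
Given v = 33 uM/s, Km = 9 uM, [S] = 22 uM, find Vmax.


Vmax = v * (Km + [S]) / [S]
Vmax = 33 * (9 + 22) / 22
Vmax = 46.5 uM/s

46.5 uM/s


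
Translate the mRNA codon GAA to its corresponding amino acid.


Standard genetic code lookup.
Codon GAA -> Glu

Glu


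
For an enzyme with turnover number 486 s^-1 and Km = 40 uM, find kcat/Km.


Catalytic efficiency = kcat / Km
= 486 / 40
= 12.15 uM^-1*s^-1

12.15 uM^-1*s^-1


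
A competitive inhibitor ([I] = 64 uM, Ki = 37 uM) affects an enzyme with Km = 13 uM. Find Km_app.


Km_app = Km * (1 + [I]/Ki)
Km_app = 13 * (1 + 64/37)
Km_app = 35.4865 uM

35.4865 uM


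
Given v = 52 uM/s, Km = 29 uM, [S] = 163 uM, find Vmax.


Vmax = v * (Km + [S]) / [S]
Vmax = 52 * (29 + 163) / 163
Vmax = 61.2515 uM/s

61.2515 uM/s


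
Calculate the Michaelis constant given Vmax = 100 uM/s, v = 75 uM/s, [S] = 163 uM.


Km = [S] * (Vmax - v) / v
Km = 163 * (100 - 75) / 75
Km = 54.3333 uM

54.3333 uM


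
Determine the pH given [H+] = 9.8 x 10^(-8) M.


pH = -log10([H+])
pH = -log10(9.8 x 10^(-8))
pH = 7.0088

7.0088


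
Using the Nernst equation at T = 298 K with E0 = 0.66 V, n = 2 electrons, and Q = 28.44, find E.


E = E0 - (RT/nF) * ln(Q)
E = 0.66 - (8.314 * 298 / (2 * 96485)) * ln(28.44)
E = 0.617 V

0.617 V


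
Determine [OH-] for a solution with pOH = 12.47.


[OH-] = 10^(-pOH)
[OH-] = 10^(-12.47)
[OH-] = 3.388e-13 M

3.388e-13 M


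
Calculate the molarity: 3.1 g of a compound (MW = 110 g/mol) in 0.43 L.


C = (mass / MW) / volume
C = (3.1 / 110) / 0.43
C = 0.0655 M

0.0655 M


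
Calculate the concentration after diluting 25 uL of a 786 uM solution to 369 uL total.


C2 = C1 * V1 / V2
C2 = 786 * 25 / 369
C2 = 53.252 uM

53.252 uM


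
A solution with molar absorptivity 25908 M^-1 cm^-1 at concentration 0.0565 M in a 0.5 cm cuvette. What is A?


A = epsilon * c * l
A = 25908 * 0.0565 * 0.5
A = 731.901

731.901


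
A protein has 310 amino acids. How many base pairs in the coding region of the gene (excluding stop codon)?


Each amino acid = 1 codon = 3 bp
bp = 310 * 3 = 930 bp

930 bp


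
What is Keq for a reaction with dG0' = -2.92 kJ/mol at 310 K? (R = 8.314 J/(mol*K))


Keq = exp(-dG0 * 1000 / (R * T))
Keq = exp(-(-2.92) * 1000 / (8.314 * 310))
Keq = 3.1048

3.1048


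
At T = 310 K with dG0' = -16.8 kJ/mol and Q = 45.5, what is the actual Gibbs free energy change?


dG = dG0' + RT * ln(Q) / 1000
dG = -16.8 + 8.314 * 310 * ln(45.5) / 1000
dG = -6.9605 kJ/mol

-6.9605 kJ/mol


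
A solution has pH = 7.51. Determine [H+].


[H+] = 10^(-pH)
[H+] = 10^(-7.51)
[H+] = 3.090e-08 M

3.090e-08 M


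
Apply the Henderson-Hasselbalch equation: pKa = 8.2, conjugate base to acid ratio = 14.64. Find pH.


pH = pKa + log10([A-]/[HA])
pH = 8.2 + log10(14.64)
pH = 9.3655

9.3655


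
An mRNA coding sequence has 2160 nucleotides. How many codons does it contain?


codons = nucleotides / 3
codons = 2160 / 3 = 720

720


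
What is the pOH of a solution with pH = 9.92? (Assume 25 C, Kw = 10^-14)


pOH = 14 - pH
pOH = 14 - 9.92
pOH = 4.08

4.08


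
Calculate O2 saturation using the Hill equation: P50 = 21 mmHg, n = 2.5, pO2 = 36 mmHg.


Y = pO2^n / (P50^n + pO2^n)
Y = 36^2.5 / (21^2.5 + 36^2.5)
Y = 79.37%

79.37%


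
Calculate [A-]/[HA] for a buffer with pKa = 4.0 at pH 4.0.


[A-]/[HA] = 10^(pH - pKa)
= 10^(4.0 - 4.0)
= 1.0

1.0


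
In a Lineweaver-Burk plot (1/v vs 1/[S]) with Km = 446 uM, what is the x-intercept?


x-intercept = -1/Km
= -1/446
= -0.0022 1/uM

-0.0022 1/uM


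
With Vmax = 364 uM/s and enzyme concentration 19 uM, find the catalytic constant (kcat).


kcat = Vmax / [E]t
kcat = 364 / 19
kcat = 19.1579 s^-1

19.1579 s^-1


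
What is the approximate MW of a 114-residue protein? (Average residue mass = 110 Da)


MW = n_residues * 110 Da
MW = 114 * 110
MW = 12540 Da

12540 Da


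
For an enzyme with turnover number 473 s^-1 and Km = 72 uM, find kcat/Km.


Catalytic efficiency = kcat / Km
= 473 / 72
= 6.5694 uM^-1*s^-1

6.5694 uM^-1*s^-1


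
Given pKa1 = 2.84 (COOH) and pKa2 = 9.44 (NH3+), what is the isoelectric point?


pI = (pKa1 + pKa2) / 2
pI = (2.84 + 9.44) / 2
pI = 6.14

6.14


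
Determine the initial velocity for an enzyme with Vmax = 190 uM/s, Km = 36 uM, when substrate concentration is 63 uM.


v = Vmax * [S] / (Km + [S])
v = 190 * 63 / (36 + 63)
v = 120.9091 uM/s

120.9091 uM/s


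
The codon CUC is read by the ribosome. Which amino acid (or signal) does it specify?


Standard genetic code lookup.
Codon CUC -> Leu

Leu


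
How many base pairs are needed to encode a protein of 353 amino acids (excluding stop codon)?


Each amino acid = 1 codon = 3 bp
bp = 353 * 3 = 1059 bp

1059 bp


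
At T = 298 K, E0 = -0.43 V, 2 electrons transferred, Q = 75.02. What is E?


E = E0 - (RT/nF) * ln(Q)
E = -0.43 - (8.314 * 298 / (2 * 96485)) * ln(75.02)
E = -0.4854 V

-0.4854 V


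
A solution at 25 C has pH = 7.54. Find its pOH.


pOH = 14 - pH
pOH = 14 - 7.54
pOH = 6.46

6.46


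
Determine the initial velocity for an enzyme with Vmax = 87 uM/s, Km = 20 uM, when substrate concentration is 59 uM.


v = Vmax * [S] / (Km + [S])
v = 87 * 59 / (20 + 59)
v = 64.9747 uM/s

64.9747 uM/s


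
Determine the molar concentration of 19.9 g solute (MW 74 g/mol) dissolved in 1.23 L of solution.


C = (mass / MW) / volume
C = (19.9 / 74) / 1.23
C = 0.2186 M

0.2186 M


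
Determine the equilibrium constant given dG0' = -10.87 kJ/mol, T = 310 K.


Keq = exp(-dG0 * 1000 / (R * T))
Keq = exp(-(-10.87) * 1000 / (8.314 * 310))
Keq = 67.8654

67.8654


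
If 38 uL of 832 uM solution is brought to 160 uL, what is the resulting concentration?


C2 = C1 * V1 / V2
C2 = 832 * 38 / 160
C2 = 197.6 uM

197.6 uM


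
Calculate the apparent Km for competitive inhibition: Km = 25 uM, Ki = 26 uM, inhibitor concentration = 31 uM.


Km_app = Km * (1 + [I]/Ki)
Km_app = 25 * (1 + 31/26)
Km_app = 54.8077 uM

54.8077 uM


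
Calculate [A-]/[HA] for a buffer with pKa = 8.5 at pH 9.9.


[A-]/[HA] = 10^(pH - pKa)
= 10^(9.9 - 8.5)
= 25.1189

25.1189


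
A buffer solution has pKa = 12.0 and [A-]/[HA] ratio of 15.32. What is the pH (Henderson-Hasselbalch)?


pH = pKa + log10([A-]/[HA])
pH = 12.0 + log10(15.32)
pH = 13.1853

13.1853


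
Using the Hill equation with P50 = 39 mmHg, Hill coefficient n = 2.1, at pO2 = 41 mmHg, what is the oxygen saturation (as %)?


Y = pO2^n / (P50^n + pO2^n)
Y = 41^2.1 / (39^2.1 + 41^2.1)
Y = 52.62%

52.62%


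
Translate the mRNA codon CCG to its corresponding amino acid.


Standard genetic code lookup.
Codon CCG -> Pro

Pro


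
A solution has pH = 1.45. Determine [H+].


[H+] = 10^(-pH)
[H+] = 10^(-1.45)
[H+] = 0.0355 M

0.0355 M


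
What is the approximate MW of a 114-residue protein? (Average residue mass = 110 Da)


MW = n_residues * 110 Da
MW = 114 * 110
MW = 12540 Da

12540 Da


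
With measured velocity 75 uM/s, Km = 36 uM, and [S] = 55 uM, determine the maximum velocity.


Vmax = v * (Km + [S]) / [S]
Vmax = 75 * (36 + 55) / 55
Vmax = 124.0909 uM/s

124.0909 uM/s


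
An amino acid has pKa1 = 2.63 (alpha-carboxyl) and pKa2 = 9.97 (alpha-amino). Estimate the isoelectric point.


pI = (pKa1 + pKa2) / 2
pI = (2.63 + 9.97) / 2
pI = 6.3

6.3


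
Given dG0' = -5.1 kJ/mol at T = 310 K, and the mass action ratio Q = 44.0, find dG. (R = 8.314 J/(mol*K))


dG = dG0' + RT * ln(Q) / 1000
dG = -5.1 + 8.314 * 310 * ln(44.0) / 1000
dG = 4.6531 kJ/mol

4.6531 kJ/mol


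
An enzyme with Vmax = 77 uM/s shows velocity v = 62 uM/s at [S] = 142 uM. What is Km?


Km = [S] * (Vmax - v) / v
Km = 142 * (77 - 62) / 62
Km = 34.3548 uM

34.3548 uM


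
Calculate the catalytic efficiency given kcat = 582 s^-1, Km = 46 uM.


Catalytic efficiency = kcat / Km
= 582 / 46
= 12.6522 uM^-1*s^-1

12.6522 uM^-1*s^-1


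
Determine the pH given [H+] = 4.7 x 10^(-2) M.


pH = -log10([H+])
pH = -log10(4.7 x 10^(-2))
pH = 1.3279

1.3279


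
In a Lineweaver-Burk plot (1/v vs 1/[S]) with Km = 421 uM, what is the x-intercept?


x-intercept = -1/Km
= -1/421
= -0.0024 1/uM

-0.0024 1/uM


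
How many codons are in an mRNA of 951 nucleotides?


codons = nucleotides / 3
codons = 951 / 3 = 317

317


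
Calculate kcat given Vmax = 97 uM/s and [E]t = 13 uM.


kcat = Vmax / [E]t
kcat = 97 / 13
kcat = 7.4615 s^-1

7.4615 s^-1


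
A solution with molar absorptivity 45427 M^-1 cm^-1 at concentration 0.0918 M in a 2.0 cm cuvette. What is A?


A = epsilon * c * l
A = 45427 * 0.0918 * 2.0
A = 8340.3972

8340.3972


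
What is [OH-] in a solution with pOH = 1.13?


[OH-] = 10^(-pOH)
[OH-] = 10^(-1.13)
[OH-] = 0.0741 M

0.0741 M


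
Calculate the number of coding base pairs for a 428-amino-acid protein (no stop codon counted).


Each amino acid = 1 codon = 3 bp
bp = 428 * 3 = 1284 bp

1284 bp


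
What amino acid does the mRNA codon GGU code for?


Standard genetic code lookup.
Codon GGU -> Gly

Gly


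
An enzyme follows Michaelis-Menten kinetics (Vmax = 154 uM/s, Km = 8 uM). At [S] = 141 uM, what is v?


v = Vmax * [S] / (Km + [S])
v = 154 * 141 / (8 + 141)
v = 145.7315 uM/s

145.7315 uM/s


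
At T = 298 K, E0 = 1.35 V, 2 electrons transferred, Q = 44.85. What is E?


E = E0 - (RT/nF) * ln(Q)
E = 1.35 - (8.314 * 298 / (2 * 96485)) * ln(44.85)
E = 1.3012 V

1.3012 V


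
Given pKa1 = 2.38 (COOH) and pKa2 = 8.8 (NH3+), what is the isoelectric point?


pI = (pKa1 + pKa2) / 2
pI = (2.38 + 8.8) / 2
pI = 5.59

5.59


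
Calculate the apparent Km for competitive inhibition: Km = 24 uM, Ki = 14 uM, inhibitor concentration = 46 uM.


Km_app = Km * (1 + [I]/Ki)
Km_app = 24 * (1 + 46/14)
Km_app = 102.8571 uM

102.8571 uM


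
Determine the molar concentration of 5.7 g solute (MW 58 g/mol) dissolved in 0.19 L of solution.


C = (mass / MW) / volume
C = (5.7 / 58) / 0.19
C = 0.5172 M

0.5172 M


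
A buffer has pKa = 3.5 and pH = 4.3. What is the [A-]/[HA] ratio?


[A-]/[HA] = 10^(pH - pKa)
= 10^(4.3 - 3.5)
= 6.3096

6.3096


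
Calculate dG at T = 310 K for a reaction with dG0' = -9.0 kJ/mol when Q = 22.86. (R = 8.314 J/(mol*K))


dG = dG0' + RT * ln(Q) / 1000
dG = -9.0 + 8.314 * 310 * ln(22.86) / 1000
dG = -0.9345 kJ/mol

-0.9345 kJ/mol


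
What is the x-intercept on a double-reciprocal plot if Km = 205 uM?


x-intercept = -1/Km
= -1/205
= -0.0049 1/uM

-0.0049 1/uM


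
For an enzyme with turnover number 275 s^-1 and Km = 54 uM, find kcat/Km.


Catalytic efficiency = kcat / Km
= 275 / 54
= 5.0926 uM^-1*s^-1

5.0926 uM^-1*s^-1


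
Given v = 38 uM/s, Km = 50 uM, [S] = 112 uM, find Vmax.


Vmax = v * (Km + [S]) / [S]
Vmax = 38 * (50 + 112) / 112
Vmax = 54.9643 uM/s

54.9643 uM/s


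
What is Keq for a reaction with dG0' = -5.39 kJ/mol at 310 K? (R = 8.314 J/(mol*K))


Keq = exp(-dG0 * 1000 / (R * T))
Keq = exp(-(-5.39) * 1000 / (8.314 * 310))
Keq = 8.0955

8.0955


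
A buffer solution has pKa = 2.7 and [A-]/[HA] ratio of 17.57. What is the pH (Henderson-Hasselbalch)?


pH = pKa + log10([A-]/[HA])
pH = 2.7 + log10(17.57)
pH = 3.9448

3.9448


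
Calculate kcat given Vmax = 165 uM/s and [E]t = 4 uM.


kcat = Vmax / [E]t
kcat = 165 / 4
kcat = 41.25 s^-1

41.25 s^-1


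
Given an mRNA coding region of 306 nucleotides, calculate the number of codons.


codons = nucleotides / 3
codons = 306 / 3 = 102

102


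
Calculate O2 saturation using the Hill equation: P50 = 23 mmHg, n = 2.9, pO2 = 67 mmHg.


Y = pO2^n / (P50^n + pO2^n)
Y = 67^2.9 / (23^2.9 + 67^2.9)
Y = 95.69%

95.69%


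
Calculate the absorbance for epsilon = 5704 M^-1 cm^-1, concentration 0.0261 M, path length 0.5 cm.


A = epsilon * c * l
A = 5704 * 0.0261 * 0.5
A = 74.4372

74.4372


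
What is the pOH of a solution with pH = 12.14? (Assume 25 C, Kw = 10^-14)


pOH = 14 - pH
pOH = 14 - 12.14
pOH = 1.86

1.86


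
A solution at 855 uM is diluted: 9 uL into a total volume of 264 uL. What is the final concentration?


C2 = C1 * V1 / V2
C2 = 855 * 9 / 264
C2 = 29.1477 uM

29.1477 uM


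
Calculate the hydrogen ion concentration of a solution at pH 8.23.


[H+] = 10^(-pH)
[H+] = 10^(-8.23)
[H+] = 5.888e-09 M

5.888e-09 M


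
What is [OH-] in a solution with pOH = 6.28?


[OH-] = 10^(-pOH)
[OH-] = 10^(-6.28)
[OH-] = 5.248e-07 M

5.248e-07 M


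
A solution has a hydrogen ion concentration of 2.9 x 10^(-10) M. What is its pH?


pH = -log10([H+])
pH = -log10(2.9 x 10^(-10))
pH = 9.5376

9.5376


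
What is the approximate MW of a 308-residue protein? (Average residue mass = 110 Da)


MW = n_residues * 110 Da
MW = 308 * 110
MW = 33880 Da

33880 Da


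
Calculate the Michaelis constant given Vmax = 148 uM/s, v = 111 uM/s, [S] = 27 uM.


Km = [S] * (Vmax - v) / v
Km = 27 * (148 - 111) / 111
Km = 9.0 uM

9.0 uM


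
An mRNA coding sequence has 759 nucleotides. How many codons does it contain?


codons = nucleotides / 3
codons = 759 / 3 = 253

253


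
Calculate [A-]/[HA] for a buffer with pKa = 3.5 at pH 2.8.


[A-]/[HA] = 10^(pH - pKa)
= 10^(2.8 - 3.5)
= 0.1995

0.1995


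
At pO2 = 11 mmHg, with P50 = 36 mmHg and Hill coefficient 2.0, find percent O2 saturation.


Y = pO2^n / (P50^n + pO2^n)
Y = 11^2.0 / (36^2.0 + 11^2.0)
Y = 8.54%

8.54%


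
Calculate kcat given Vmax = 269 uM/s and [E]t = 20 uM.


kcat = Vmax / [E]t
kcat = 269 / 20
kcat = 13.45 s^-1

13.45 s^-1


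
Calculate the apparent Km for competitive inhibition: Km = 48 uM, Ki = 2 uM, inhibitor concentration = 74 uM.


Km_app = Km * (1 + [I]/Ki)
Km_app = 48 * (1 + 74/2)
Km_app = 1824.0 uM

1824.0 uM


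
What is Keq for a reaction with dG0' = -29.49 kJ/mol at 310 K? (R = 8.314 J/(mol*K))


Keq = exp(-dG0 * 1000 / (R * T))
Keq = exp(-(-29.49) * 1000 / (8.314 * 310))
Keq = 93155.8689

93155.8689


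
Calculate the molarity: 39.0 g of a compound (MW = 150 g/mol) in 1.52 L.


C = (mass / MW) / volume
C = (39.0 / 150) / 1.52
C = 0.1711 M

0.1711 M


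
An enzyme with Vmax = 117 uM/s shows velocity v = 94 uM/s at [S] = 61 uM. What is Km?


Km = [S] * (Vmax - v) / v
Km = 61 * (117 - 94) / 94
Km = 14.9255 uM

14.9255 uM


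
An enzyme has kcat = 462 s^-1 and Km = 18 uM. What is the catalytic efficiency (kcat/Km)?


Catalytic efficiency = kcat / Km
= 462 / 18
= 25.6667 uM^-1*s^-1

25.6667 uM^-1*s^-1


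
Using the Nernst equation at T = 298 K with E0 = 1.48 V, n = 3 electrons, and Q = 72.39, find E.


E = E0 - (RT/nF) * ln(Q)
E = 1.48 - (8.314 * 298 / (3 * 96485)) * ln(72.39)
E = 1.4433 V

1.4433 V


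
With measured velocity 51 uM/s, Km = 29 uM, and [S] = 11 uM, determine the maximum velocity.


Vmax = v * (Km + [S]) / [S]
Vmax = 51 * (29 + 11) / 11
Vmax = 185.4545 uM/s

185.4545 uM/s


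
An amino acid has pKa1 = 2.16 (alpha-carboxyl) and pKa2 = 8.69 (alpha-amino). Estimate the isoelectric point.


pI = (pKa1 + pKa2) / 2
pI = (2.16 + 8.69) / 2
pI = 5.425

5.425


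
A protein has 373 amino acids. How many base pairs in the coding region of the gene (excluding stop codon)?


Each amino acid = 1 codon = 3 bp
bp = 373 * 3 = 1119 bp

1119 bp


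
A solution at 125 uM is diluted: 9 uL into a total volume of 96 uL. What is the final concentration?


C2 = C1 * V1 / V2
C2 = 125 * 9 / 96
C2 = 11.7188 uM

11.7188 uM


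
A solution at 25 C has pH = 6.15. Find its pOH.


pOH = 14 - pH
pOH = 14 - 6.15
pOH = 7.85

7.85


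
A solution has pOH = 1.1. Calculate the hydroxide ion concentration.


[OH-] = 10^(-pOH)
[OH-] = 10^(-1.1)
[OH-] = 0.0794 M

0.0794 M


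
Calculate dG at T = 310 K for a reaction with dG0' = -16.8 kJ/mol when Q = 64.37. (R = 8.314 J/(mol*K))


dG = dG0' + RT * ln(Q) / 1000
dG = -16.8 + 8.314 * 310 * ln(64.37) / 1000
dG = -6.0663 kJ/mol

-6.0663 kJ/mol


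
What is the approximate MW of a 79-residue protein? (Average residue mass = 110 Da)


MW = n_residues * 110 Da
MW = 79 * 110
MW = 8690 Da

8690 Da


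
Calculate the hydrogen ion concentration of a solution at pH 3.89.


[H+] = 10^(-pH)
[H+] = 10^(-3.89)
[H+] = 1.288e-04 M

1.288e-04 M


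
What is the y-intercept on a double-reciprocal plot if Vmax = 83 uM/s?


y-intercept = 1/Vmax
= 1/83
= 0.012 s/uM

0.012 s/uM


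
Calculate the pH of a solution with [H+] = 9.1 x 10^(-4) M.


pH = -log10([H+])
pH = -log10(9.1 x 10^(-4))
pH = 3.041

3.041


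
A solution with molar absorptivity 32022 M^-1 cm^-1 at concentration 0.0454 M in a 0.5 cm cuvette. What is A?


A = epsilon * c * l
A = 32022 * 0.0454 * 0.5
A = 726.8994

726.8994


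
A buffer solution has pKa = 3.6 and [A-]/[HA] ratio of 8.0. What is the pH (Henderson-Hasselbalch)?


pH = pKa + log10([A-]/[HA])
pH = 3.6 + log10(8.0)
pH = 4.5031

4.5031


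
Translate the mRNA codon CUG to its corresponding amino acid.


Standard genetic code lookup.
Codon CUG -> Leu

Leu


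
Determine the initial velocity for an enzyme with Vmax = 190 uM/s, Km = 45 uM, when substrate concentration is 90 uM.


v = Vmax * [S] / (Km + [S])
v = 190 * 90 / (45 + 90)
v = 126.6667 uM/s

126.6667 uM/s


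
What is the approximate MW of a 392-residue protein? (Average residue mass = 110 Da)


MW = n_residues * 110 Da
MW = 392 * 110
MW = 43120 Da

43120 Da


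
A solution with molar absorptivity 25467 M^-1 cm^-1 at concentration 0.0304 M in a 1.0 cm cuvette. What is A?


A = epsilon * c * l
A = 25467 * 0.0304 * 1.0
A = 774.1968

774.1968


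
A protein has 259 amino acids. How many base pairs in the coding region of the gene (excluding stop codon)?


Each amino acid = 1 codon = 3 bp
bp = 259 * 3 = 777 bp

777 bp


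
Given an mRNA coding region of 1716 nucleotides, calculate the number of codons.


codons = nucleotides / 3
codons = 1716 / 3 = 572

572


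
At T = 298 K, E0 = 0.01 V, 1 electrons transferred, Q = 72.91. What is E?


E = E0 - (RT/nF) * ln(Q)
E = 0.01 - (8.314 * 298 / (1 * 96485)) * ln(72.91)
E = -0.1001 V

-0.1001 V


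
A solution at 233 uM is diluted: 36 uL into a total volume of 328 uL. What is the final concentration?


C2 = C1 * V1 / V2
C2 = 233 * 36 / 328
C2 = 25.5732 uM

25.5732 uM


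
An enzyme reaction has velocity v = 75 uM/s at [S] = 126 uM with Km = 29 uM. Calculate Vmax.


Vmax = v * (Km + [S]) / [S]
Vmax = 75 * (29 + 126) / 126
Vmax = 92.2619 uM/s

92.2619 uM/s


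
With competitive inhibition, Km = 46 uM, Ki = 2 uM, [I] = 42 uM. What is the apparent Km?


Km_app = Km * (1 + [I]/Ki)
Km_app = 46 * (1 + 42/2)
Km_app = 1012.0 uM

1012.0 uM


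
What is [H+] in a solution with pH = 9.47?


[H+] = 10^(-pH)
[H+] = 10^(-9.47)
[H+] = 3.388e-10 M

3.388e-10 M


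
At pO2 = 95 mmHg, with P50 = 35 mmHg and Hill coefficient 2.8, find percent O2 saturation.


Y = pO2^n / (P50^n + pO2^n)
Y = 95^2.8 / (35^2.8 + 95^2.8)
Y = 94.25%

94.25%


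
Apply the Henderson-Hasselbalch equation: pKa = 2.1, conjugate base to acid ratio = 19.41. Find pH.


pH = pKa + log10([A-]/[HA])
pH = 2.1 + log10(19.41)
pH = 3.388

3.388


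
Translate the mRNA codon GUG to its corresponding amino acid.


Standard genetic code lookup.
Codon GUG -> Val

Val


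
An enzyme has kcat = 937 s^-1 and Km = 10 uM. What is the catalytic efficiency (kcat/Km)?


Catalytic efficiency = kcat / Km
= 937 / 10
= 93.7 uM^-1*s^-1

93.7 uM^-1*s^-1


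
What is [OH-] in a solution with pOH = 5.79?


[OH-] = 10^(-pOH)
[OH-] = 10^(-5.79)
[OH-] = 1.622e-06 M

1.622e-06 M


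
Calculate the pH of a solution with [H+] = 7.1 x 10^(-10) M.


pH = -log10([H+])
pH = -log10(7.1 x 10^(-10))
pH = 9.1487

9.1487


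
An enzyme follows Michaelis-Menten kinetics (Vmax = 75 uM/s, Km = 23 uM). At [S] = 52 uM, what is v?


v = Vmax * [S] / (Km + [S])
v = 75 * 52 / (23 + 52)
v = 52.0 uM/s

52.0 uM/s


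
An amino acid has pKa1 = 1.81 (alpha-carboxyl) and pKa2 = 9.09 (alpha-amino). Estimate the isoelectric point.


pI = (pKa1 + pKa2) / 2
pI = (1.81 + 9.09) / 2
pI = 5.45

5.45


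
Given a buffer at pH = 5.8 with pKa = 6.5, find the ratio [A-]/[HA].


[A-]/[HA] = 10^(pH - pKa)
= 10^(5.8 - 6.5)
= 0.1995

0.1995


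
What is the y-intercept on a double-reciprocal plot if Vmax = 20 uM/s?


y-intercept = 1/Vmax
= 1/20
= 0.05 s/uM

0.05 s/uM


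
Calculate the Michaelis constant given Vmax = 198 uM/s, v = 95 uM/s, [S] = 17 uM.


Km = [S] * (Vmax - v) / v
Km = 17 * (198 - 95) / 95
Km = 18.4316 uM

18.4316 uM


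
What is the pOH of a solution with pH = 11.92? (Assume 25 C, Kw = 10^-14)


pOH = 14 - pH
pOH = 14 - 11.92
pOH = 2.08

2.08


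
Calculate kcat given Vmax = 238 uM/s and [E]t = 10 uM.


kcat = Vmax / [E]t
kcat = 238 / 10
kcat = 23.8 s^-1

23.8 s^-1


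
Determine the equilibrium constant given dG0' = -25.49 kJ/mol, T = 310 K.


Keq = exp(-dG0 * 1000 / (R * T))
Keq = exp(-(-25.49) * 1000 / (8.314 * 310))
Keq = 19732.8822

19732.8822


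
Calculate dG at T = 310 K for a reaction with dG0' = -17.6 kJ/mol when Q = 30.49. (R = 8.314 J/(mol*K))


dG = dG0' + RT * ln(Q) / 1000
dG = -17.6 + 8.314 * 310 * ln(30.49) / 1000
dG = -8.7922 kJ/mol

-8.7922 kJ/mol


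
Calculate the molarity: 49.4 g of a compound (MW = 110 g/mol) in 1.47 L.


C = (mass / MW) / volume
C = (49.4 / 110) / 1.47
C = 0.3055 M

0.3055 M


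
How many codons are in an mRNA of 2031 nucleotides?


codons = nucleotides / 3
codons = 2031 / 3 = 677

677


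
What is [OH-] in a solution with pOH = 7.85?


[OH-] = 10^(-pOH)
[OH-] = 10^(-7.85)
[OH-] = 1.413e-08 M

1.413e-08 M
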